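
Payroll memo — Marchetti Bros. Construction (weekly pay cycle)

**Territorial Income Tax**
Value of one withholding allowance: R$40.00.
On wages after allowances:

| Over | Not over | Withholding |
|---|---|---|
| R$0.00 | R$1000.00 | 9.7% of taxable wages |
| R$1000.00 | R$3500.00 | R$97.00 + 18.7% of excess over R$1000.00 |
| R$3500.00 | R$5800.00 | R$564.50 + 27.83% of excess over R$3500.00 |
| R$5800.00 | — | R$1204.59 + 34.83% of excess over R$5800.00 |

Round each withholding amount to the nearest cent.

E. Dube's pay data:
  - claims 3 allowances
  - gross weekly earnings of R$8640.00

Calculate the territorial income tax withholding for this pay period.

Territorial Income Tax: taxable = R$8640.00 − 3×R$40.00 = R$8520.00
  R$1204.59 + 34.83% × (R$8520.00 − R$5800.00) = R$1204.59 + 34.83% × R$2720.00 = R$2151.97

R$2151.97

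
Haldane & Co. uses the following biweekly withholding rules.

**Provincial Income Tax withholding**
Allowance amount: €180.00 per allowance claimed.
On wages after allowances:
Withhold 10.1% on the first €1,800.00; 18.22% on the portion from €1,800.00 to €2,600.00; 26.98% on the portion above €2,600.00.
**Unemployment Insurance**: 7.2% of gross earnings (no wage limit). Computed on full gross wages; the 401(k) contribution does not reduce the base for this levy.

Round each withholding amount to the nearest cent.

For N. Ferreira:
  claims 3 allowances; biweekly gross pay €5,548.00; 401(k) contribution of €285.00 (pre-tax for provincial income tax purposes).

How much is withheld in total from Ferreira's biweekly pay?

€1,299.81

Provincial Income Tax: taxable = €5,548.00 − €285.00 − 3×€180.00 = €4,723.00
  €327.56 + 26.98% × (€4,723.00 − €2,600.00) = €327.56 + 26.98% × €2,123.00 = €900.35
Unemployment Insurance: 7.2% × €5,548.00 = €399.46
Total: €900.35 + €399.46 = €1,299.81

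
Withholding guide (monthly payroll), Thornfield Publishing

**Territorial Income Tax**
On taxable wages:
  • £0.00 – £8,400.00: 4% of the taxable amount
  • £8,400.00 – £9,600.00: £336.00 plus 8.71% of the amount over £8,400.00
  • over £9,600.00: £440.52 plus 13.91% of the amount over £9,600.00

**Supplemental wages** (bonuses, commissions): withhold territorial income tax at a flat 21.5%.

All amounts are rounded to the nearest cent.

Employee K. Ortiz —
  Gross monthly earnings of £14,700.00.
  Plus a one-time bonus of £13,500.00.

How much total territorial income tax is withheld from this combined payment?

£4,052.43

Territorial Income Tax: taxable = £14,700.00
  £440.52 + 13.91% × (£14,700.00 − £9,600.00) = £440.52 + 13.91% × £5,100.00 = £1,149.93
Supplemental (21.5% flat on bonus): 21.5% × £13,500.00 = £2,902.50
Total territorial income tax: £1,149.93 + £2,902.50 = £4,052.43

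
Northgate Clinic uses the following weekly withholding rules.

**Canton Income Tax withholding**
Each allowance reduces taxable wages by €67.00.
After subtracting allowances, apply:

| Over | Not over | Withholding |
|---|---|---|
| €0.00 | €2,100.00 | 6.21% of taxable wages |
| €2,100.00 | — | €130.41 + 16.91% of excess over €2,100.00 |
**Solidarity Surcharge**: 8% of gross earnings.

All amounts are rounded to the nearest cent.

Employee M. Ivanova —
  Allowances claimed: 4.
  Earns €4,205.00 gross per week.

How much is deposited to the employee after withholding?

€3,427.55

Canton Income Tax: taxable = €4,205.00 − 4×€67.00 = €3,937.00
  €130.41 + 16.91% × (€3,937.00 − €2,100.00) = €130.41 + 16.91% × €1,837.00 = €441.05
Solidarity Surcharge: 8% × €4,205.00 = €336.40
Total withheld: €441.05 + €336.40 = €777.45
Net pay: €4,205.00 − €777.45 = €3,427.55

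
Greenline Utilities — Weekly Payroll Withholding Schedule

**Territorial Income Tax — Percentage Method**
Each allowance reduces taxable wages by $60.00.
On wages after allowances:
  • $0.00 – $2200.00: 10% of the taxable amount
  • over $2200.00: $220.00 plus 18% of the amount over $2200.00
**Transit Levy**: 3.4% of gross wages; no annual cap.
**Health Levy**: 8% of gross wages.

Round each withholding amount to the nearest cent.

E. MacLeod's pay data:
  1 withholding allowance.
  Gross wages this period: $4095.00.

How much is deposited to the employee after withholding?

Territorial Income Tax: taxable = $4095.00 − 1×$60.00 = $4035.00
  $220.00 + 18% × ($4035.00 − $2200.00) = $220.00 + 18% × $1835.00 = $550.30
Transit Levy: 3.4% × $4095.00 = $139.23
Health Levy: 8% × $4095.00 = $327.60
Total withheld: $550.30 + $139.23 + $327.60 = $1017.13
Net pay: $4095.00 − $1017.13 = $3077.87

$3077.87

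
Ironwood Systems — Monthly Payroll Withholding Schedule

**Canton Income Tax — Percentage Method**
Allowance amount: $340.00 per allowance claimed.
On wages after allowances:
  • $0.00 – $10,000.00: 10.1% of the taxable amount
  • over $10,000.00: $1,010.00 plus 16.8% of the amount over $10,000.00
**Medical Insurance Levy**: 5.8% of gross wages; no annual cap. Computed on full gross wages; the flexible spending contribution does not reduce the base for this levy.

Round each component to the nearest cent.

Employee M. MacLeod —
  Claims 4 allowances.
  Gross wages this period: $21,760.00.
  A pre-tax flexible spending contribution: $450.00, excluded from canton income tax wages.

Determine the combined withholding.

Canton Income Tax: taxable = $21,760.00 − $450.00 − 4×$340.00 = $19,950.00
  $1,010.00 + 16.8% × ($19,950.00 − $10,000.00) = $1,010.00 + 16.8% × $9,950.00 = $2,681.60
Medical Insurance Levy: 5.8% × $21,760.00 = $1,262.08
Total: $2,681.60 + $1,262.08 = $3,943.68

$3,943.68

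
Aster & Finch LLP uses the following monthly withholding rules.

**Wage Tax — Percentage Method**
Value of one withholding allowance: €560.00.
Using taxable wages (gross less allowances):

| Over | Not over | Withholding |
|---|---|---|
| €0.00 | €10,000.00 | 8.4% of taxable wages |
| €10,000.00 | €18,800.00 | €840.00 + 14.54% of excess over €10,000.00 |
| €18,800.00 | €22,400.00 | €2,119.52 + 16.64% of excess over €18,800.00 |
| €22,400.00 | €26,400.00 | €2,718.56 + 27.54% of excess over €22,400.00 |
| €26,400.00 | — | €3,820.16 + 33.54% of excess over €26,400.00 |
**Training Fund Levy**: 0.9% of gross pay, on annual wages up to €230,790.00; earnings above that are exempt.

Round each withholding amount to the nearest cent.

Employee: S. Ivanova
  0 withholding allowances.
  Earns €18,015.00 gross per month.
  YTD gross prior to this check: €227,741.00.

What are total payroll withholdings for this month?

€2,032.82

Wage Tax: taxable = €18,015.00
  €840.00 + 14.54% × (€18,015.00 − €10,000.00) = €840.00 + 14.54% × €8,015.00 = €2,005.38
Training Fund Levy: cap €230,790.00 − YTD €227,741.00 = €3,049.00 subject; 0.9% × €3,049.00 = €27.44
Total: €2,005.38 + €27.44 = €2,032.82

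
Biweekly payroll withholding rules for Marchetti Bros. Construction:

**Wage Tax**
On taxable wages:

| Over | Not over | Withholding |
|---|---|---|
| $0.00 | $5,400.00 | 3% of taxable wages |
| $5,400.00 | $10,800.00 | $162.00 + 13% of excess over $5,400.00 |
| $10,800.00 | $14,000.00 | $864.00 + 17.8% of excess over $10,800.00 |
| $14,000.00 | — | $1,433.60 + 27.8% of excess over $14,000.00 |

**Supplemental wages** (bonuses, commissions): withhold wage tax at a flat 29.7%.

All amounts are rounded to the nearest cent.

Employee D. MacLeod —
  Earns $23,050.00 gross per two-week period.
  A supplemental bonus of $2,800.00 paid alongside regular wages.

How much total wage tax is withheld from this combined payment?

$4,781.10

Wage Tax: taxable = $23,050.00
  $1,433.60 + 27.8% × ($23,050.00 − $14,000.00) = $1,433.60 + 27.8% × $9,050.00 = $3,949.50
Supplemental (29.7% flat on bonus): 29.7% × $2,800.00 = $831.60
Total wage tax: $3,949.50 + $831.60 = $4,781.10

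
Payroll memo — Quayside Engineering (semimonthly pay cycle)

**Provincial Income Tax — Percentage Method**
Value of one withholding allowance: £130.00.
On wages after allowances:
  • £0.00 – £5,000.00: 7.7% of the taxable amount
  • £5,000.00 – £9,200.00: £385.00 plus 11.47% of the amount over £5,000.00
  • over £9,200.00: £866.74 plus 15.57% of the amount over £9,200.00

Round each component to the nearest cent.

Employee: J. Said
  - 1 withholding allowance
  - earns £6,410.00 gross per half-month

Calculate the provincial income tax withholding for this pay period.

Provincial Income Tax: taxable = £6,410.00 − 1×£130.00 = £6,280.00
  £385.00 + 11.47% × (£6,280.00 − £5,000.00) = £385.00 + 11.47% × £1,280.00 = £531.82

£531.82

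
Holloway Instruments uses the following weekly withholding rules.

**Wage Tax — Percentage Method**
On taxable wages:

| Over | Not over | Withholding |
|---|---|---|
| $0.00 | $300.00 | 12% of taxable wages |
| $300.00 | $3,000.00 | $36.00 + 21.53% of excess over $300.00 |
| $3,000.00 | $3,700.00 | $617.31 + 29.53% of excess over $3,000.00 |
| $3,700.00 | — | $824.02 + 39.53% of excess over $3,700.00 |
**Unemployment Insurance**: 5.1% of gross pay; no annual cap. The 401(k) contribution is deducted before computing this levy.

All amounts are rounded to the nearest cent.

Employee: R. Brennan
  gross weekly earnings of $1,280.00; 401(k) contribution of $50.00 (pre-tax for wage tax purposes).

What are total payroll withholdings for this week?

$298.96

Wage Tax: taxable = $1,280.00 − $50.00 = $1,230.00
  $36.00 + 21.53% × ($1,230.00 − $300.00) = $36.00 + 21.53% × $930.00 = $236.23
Unemployment Insurance: 5.1% × $1,230.00 = $62.73
Total: $236.23 + $62.73 = $298.96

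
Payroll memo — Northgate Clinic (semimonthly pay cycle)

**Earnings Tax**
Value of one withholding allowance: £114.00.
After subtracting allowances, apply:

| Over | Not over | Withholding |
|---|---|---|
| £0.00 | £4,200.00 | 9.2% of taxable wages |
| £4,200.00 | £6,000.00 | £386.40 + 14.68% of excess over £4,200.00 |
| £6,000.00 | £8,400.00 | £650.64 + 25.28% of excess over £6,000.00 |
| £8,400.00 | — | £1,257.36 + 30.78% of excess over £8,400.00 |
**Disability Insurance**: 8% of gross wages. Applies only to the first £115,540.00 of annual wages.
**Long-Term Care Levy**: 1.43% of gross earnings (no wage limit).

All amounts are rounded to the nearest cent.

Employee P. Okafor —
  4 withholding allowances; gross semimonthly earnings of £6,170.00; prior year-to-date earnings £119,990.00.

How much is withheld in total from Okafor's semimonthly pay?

Earnings Tax: taxable = £6,170.00 − 4×£114.00 = £5,714.00
  £386.40 + 14.68% × (£5,714.00 − £4,200.00) = £386.40 + 14.68% × £1,514.00 = £608.66
Disability Insurance: YTD £119,990.00 ≥ cap £115,540.00 → £0.00
Long-Term Care Levy: 1.43% × £6,170.00 = £88.23
Total: £608.66 + £0.00 + £88.23 = £696.89

£696.89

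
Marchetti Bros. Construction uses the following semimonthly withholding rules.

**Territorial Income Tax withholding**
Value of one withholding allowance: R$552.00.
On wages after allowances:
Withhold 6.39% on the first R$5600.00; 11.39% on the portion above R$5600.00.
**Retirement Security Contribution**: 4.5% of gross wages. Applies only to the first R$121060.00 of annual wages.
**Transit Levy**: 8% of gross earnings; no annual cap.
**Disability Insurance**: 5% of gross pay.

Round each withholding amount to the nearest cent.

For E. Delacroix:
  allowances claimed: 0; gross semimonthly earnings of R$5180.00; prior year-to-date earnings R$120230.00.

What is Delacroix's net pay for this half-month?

R$4138.25

Territorial Income Tax: taxable = R$5180.00
  6.39% × R$5180.00 = R$331.00
Retirement Security Contribution: cap R$121060.00 − YTD R$120230.00 = R$830.00 subject; 4.5% × R$830.00 = R$37.35
Transit Levy: 8% × R$5180.00 = R$414.40
Disability Insurance: 5% × R$5180.00 = R$259.00
Total withheld: R$331.00 + R$37.35 + R$414.40 + R$259.00 = R$1041.75
Net pay: R$5180.00 − R$1041.75 = R$4138.25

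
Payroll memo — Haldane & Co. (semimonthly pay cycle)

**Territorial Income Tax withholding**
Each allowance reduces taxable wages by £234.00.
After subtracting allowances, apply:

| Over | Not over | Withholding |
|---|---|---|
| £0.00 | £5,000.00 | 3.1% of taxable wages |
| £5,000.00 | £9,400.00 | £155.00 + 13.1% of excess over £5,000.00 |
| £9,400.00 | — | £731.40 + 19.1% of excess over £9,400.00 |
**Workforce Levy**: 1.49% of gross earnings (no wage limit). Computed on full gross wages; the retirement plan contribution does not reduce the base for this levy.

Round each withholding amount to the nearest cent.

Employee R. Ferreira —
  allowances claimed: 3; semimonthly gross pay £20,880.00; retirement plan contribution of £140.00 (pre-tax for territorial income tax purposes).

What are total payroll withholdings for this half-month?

Territorial Income Tax: taxable = £20,880.00 − £140.00 − 3×£234.00 = £20,038.00
  £731.40 + 19.1% × (£20,038.00 − £9,400.00) = £731.40 + 19.1% × £10,638.00 = £2,763.26
Workforce Levy: 1.49% × £20,880.00 = £311.11
Total: £2,763.26 + £311.11 = £3,074.37

£3,074.37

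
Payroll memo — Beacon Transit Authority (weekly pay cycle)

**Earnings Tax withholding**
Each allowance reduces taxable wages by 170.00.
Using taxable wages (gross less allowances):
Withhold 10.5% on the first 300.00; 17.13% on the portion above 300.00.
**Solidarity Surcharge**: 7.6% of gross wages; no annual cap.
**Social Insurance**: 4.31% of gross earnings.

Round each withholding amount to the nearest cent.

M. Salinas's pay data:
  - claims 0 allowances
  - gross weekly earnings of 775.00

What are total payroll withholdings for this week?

205.17

Earnings Tax: taxable = 775.00
  31.50 + 17.13% × (775.00 − 300.00) = 31.50 + 17.13% × 475.00 = 112.87
Solidarity Surcharge: 7.6% × 775.00 = 58.90
Social Insurance: 4.31% × 775.00 = 33.40
Total: 112.87 + 58.90 + 33.40 = 205.17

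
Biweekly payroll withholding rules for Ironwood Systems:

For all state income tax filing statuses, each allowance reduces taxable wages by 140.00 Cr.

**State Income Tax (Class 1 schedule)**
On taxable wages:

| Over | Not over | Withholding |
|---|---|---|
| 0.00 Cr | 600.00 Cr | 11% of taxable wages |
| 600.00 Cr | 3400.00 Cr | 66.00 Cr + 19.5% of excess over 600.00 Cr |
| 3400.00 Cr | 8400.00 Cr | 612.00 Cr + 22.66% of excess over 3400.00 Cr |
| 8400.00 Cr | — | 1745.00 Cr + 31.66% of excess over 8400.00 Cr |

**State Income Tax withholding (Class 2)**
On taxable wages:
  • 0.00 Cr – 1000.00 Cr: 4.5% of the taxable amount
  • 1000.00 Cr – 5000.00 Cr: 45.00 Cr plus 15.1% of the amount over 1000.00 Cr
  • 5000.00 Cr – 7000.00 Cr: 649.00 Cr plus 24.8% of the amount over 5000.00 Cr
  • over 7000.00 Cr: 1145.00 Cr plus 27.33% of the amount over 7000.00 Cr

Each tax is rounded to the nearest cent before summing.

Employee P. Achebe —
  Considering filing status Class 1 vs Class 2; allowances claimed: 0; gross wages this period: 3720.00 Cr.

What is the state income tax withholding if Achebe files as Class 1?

684.51 Cr

State Income Tax (Class 1): taxable = 3720.00 Cr
  612.00 Cr + 22.66% × (3720.00 Cr − 3400.00 Cr) = 612.00 Cr + 22.66% × 320.00 Cr = 684.51 Cr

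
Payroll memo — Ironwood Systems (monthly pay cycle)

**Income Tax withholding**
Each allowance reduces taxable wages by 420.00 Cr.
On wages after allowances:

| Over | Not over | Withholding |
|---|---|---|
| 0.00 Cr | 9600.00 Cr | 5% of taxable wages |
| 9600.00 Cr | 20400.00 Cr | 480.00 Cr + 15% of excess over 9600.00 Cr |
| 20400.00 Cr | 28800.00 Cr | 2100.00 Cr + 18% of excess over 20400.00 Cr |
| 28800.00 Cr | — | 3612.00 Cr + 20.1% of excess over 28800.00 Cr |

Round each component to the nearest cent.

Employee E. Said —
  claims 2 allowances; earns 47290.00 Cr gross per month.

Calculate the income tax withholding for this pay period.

7159.65 Cr

Income Tax: taxable = 47290.00 Cr − 2×420.00 Cr = 46450.00 Cr
  3612.00 Cr + 20.1% × (46450.00 Cr − 28800.00 Cr) = 3612.00 Cr + 20.1% × 17650.00 Cr = 7159.65 Cr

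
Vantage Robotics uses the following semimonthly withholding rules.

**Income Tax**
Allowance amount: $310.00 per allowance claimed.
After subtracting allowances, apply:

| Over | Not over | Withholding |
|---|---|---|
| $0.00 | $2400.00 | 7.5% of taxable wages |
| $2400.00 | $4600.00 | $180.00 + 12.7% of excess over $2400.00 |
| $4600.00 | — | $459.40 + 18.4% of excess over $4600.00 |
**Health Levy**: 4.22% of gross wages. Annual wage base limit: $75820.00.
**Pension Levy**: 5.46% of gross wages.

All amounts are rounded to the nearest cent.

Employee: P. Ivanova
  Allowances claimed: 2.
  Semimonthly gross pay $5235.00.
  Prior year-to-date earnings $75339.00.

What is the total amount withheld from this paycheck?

Income Tax: taxable = $5235.00 − 2×$310.00 = $4615.00
  $459.40 + 18.4% × ($4615.00 − $4600.00) = $459.40 + 18.4% × $15.00 = $462.16
Health Levy: cap $75820.00 − YTD $75339.00 = $481.00 subject; 4.22% × $481.00 = $20.30
Pension Levy: 5.46% × $5235.00 = $285.83
Total: $462.16 + $20.30 + $285.83 = $768.29

$768.29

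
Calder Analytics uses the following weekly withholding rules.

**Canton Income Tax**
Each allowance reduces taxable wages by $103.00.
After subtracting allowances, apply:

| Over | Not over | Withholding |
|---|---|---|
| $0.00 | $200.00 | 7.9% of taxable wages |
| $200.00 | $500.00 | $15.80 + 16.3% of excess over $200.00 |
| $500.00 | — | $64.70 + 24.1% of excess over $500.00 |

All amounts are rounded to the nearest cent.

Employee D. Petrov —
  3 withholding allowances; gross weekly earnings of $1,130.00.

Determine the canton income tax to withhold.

Canton Income Tax: taxable = $1,130.00 − 3×$103.00 = $821.00
  $64.70 + 24.1% × ($821.00 − $500.00) = $64.70 + 24.1% × $321.00 = $142.06

$142.06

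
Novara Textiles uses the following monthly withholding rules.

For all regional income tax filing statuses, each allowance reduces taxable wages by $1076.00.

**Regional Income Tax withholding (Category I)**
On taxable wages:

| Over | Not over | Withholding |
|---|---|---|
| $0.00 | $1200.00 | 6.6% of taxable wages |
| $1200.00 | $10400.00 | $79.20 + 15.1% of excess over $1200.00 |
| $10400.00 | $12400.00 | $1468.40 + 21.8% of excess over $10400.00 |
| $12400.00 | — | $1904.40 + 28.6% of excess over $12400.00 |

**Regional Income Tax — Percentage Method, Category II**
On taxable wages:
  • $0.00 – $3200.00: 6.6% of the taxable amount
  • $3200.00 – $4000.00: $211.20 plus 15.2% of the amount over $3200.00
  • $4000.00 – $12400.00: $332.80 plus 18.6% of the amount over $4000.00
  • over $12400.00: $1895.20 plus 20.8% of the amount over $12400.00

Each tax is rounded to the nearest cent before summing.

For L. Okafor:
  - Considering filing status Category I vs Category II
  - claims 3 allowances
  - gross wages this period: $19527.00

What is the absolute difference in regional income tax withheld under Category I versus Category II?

$313.32

Regional Income Tax (Category I): taxable = $19527.00 − 3×$1076.00 = $16299.00
  $1904.40 + 28.6% × ($16299.00 − $12400.00) = $1904.40 + 28.6% × $3899.00 = $3019.51
Regional Income Tax (Category II): taxable = $19527.00 − 3×$1076.00 = $16299.00
  $1895.20 + 20.8% × ($16299.00 − $12400.00) = $1895.20 + 20.8% × $3899.00 = $2706.19
Difference: |$3019.51 − $2706.19| = $313.32 (higher under Category I)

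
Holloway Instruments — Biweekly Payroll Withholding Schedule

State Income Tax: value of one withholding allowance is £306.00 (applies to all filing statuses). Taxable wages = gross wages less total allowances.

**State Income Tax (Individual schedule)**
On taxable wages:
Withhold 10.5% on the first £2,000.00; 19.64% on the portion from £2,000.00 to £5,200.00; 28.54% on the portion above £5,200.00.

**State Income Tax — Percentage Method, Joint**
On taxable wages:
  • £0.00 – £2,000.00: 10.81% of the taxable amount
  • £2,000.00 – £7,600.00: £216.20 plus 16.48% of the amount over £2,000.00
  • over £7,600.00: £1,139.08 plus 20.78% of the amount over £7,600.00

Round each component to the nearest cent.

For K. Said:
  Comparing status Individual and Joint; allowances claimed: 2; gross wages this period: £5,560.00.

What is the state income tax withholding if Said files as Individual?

State Income Tax (Individual): taxable = £5,560.00 − 2×£306.00 = £4,948.00
  £210.00 + 19.64% × (£4,948.00 − £2,000.00) = £210.00 + 19.64% × £2,948.00 = £788.99

£788.99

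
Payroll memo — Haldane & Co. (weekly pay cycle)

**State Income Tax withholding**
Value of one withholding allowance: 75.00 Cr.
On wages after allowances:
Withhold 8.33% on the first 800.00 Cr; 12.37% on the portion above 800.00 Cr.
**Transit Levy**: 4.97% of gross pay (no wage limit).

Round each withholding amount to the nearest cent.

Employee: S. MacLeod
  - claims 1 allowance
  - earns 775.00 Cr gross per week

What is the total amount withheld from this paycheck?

State Income Tax: taxable = 775.00 Cr − 1×75.00 Cr = 700.00 Cr
  8.33% × 700.00 Cr = 58.31 Cr
Transit Levy: 4.97% × 775.00 Cr = 38.52 Cr
Total: 58.31 Cr + 38.52 Cr = 96.83 Cr

96.83 Cr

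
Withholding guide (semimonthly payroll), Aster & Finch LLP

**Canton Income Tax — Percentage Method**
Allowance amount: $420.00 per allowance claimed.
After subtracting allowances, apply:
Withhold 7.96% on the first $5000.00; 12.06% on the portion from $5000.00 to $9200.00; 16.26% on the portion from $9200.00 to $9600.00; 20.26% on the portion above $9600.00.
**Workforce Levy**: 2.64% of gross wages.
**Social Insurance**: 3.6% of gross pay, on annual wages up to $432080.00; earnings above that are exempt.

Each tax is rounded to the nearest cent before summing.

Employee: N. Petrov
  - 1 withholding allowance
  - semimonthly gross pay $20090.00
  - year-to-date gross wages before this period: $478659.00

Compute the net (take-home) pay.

$16549.88

Canton Income Tax: taxable = $20090.00 − 1×$420.00 = $19670.00
  $969.56 + 20.26% × ($19670.00 − $9600.00) = $969.56 + 20.26% × $10070.00 = $3009.74
Workforce Levy: 2.64% × $20090.00 = $530.38
Social Insurance: YTD $478659.00 ≥ cap $432080.00 → $0.00
Total withheld: $3009.74 + $530.38 + $0.00 = $3540.12
Net pay: $20090.00 − $3540.12 = $16549.88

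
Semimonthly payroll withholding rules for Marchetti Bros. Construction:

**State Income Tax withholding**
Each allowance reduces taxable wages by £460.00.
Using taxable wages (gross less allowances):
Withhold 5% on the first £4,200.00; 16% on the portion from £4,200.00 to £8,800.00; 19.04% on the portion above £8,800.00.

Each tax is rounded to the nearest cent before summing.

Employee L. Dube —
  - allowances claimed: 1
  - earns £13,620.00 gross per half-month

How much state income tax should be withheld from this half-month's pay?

State Income Tax: taxable = £13,620.00 − 1×£460.00 = £13,160.00
  £946.00 + 19.04% × (£13,160.00 − £8,800.00) = £946.00 + 19.04% × £4,360.00 = £1,776.14

£1,776.14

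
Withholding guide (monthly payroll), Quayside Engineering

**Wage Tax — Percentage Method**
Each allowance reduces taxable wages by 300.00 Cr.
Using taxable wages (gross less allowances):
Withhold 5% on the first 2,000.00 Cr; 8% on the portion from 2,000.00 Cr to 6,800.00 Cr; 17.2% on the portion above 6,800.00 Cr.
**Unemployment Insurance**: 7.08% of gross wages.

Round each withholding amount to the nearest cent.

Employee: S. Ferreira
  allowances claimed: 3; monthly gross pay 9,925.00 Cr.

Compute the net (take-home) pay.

Wage Tax: taxable = 9,925.00 Cr − 3×300.00 Cr = 9,025.00 Cr
  484.00 Cr + 17.2% × (9,025.00 Cr − 6,800.00 Cr) = 484.00 Cr + 17.2% × 2,225.00 Cr = 866.70 Cr
Unemployment Insurance: 7.08% × 9,925.00 Cr = 702.69 Cr
Total withheld: 866.70 Cr + 702.69 Cr = 1,569.39 Cr
Net pay: 9,925.00 Cr − 1,569.39 Cr = 8,355.61 Cr

8,355.61 Cr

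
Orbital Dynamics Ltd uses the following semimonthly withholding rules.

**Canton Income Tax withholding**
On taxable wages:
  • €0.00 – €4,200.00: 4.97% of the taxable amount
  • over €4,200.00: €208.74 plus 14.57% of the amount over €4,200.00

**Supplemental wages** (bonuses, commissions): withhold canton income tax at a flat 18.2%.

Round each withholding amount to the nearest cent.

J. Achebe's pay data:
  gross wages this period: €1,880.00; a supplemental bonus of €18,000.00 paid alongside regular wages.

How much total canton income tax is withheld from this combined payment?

Canton Income Tax: taxable = €1,880.00
  4.97% × €1,880.00 = €93.44
Supplemental (18.2% flat on bonus): 18.2% × €18,000.00 = €3,276.00
Total canton income tax: €93.44 + €3,276.00 = €3,369.44

€3,369.44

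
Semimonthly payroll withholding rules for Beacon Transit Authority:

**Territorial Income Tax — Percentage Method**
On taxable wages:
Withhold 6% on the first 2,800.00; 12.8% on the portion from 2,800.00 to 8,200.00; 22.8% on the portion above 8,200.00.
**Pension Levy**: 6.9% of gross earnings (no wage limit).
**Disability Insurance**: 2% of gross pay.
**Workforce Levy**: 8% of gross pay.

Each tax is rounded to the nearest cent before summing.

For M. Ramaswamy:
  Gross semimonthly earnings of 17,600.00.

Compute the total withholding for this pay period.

Territorial Income Tax: taxable = 17,600.00
  859.20 + 22.8% × (17,600.00 − 8,200.00) = 859.20 + 22.8% × 9,400.00 = 3,002.40
Pension Levy: 6.9% × 17,600.00 = 1,214.40
Disability Insurance: 2% × 17,600.00 = 352.00
Workforce Levy: 8% × 17,600.00 = 1,408.00
Total: 3,002.40 + 1,214.40 + 352.00 + 1,408.00 = 5,976.80

5,976.80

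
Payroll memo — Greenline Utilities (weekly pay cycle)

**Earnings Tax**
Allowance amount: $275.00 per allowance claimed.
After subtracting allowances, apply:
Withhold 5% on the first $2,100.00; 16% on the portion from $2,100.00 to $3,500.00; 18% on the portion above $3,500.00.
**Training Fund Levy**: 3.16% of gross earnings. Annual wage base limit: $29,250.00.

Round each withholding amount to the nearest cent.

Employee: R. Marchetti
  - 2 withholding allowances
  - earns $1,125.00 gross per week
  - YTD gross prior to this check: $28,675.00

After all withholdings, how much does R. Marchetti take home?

$1,078.08

Earnings Tax: taxable = $1,125.00 − 2×$275.00 = $575.00
  5% × $575.00 = $28.75
Training Fund Levy: cap $29,250.00 − YTD $28,675.00 = $575.00 subject; 3.16% × $575.00 = $18.17
Total withheld: $28.75 + $18.17 = $46.92
Net pay: $1,125.00 − $46.92 = $1,078.08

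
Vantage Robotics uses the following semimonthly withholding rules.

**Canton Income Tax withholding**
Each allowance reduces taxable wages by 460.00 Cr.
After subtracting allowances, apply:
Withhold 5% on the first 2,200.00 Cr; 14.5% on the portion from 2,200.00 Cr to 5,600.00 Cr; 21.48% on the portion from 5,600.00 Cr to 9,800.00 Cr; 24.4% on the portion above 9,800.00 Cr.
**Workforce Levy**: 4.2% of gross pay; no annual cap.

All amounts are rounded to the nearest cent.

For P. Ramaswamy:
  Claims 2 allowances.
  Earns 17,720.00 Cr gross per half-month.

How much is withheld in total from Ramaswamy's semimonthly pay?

Canton Income Tax: taxable = 17,720.00 Cr − 2×460.00 Cr = 16,800.00 Cr
  1,505.16 Cr + 24.4% × (16,800.00 Cr − 9,800.00 Cr) = 1,505.16 Cr + 24.4% × 7,000.00 Cr = 3,213.16 Cr
Workforce Levy: 4.2% × 17,720.00 Cr = 744.24 Cr
Total: 3,213.16 Cr + 744.24 Cr = 3,957.40 Cr

3,957.40 Cr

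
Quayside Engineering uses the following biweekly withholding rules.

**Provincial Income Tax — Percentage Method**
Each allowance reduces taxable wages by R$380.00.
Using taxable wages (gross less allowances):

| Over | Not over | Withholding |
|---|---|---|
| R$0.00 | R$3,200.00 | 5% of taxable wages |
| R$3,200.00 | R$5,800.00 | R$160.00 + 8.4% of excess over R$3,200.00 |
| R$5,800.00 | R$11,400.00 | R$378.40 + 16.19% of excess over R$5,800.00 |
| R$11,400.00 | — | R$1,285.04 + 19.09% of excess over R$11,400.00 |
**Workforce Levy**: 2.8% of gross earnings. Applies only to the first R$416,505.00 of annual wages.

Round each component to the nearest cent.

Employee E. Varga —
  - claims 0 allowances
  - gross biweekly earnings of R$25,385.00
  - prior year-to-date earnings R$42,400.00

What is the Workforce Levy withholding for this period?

Workforce Levy: 2.8% × R$25,385.00 = R$710.78

R$710.78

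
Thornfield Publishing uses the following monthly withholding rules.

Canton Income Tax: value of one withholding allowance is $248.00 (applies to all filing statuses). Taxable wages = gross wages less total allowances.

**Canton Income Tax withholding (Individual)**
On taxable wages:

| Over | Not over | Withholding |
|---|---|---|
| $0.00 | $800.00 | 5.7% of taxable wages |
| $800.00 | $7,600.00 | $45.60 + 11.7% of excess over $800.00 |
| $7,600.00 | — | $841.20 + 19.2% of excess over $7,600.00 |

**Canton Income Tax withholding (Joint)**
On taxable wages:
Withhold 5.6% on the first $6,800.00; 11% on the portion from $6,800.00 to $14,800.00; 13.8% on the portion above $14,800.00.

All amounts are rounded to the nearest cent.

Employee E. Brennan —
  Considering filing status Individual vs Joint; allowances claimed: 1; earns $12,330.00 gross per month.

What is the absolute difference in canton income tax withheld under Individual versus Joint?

$739.92

Canton Income Tax (Individual): taxable = $12,330.00 − 1×$248.00 = $12,082.00
  $841.20 + 19.2% × ($12,082.00 − $7,600.00) = $841.20 + 19.2% × $4,482.00 = $1,701.74
Canton Income Tax (Joint): taxable = $12,330.00 − 1×$248.00 = $12,082.00
  $380.80 + 11% × ($12,082.00 − $6,800.00) = $380.80 + 11% × $5,282.00 = $961.82
Difference: |$1,701.74 − $961.82| = $739.92 (higher under Individual)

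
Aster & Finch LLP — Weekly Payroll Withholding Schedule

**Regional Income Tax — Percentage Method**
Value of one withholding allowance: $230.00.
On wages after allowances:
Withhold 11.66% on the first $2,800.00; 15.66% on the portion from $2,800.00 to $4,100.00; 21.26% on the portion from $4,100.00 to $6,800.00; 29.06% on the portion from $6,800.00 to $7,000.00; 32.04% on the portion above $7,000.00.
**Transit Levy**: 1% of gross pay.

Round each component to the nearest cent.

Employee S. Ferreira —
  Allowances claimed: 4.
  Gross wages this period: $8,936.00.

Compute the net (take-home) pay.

$7,358.91

Regional Income Tax: taxable = $8,936.00 − 4×$230.00 = $8,016.00
  $1,162.20 + 32.04% × ($8,016.00 − $7,000.00) = $1,162.20 + 32.04% × $1,016.00 = $1,487.73
Transit Levy: 1% × $8,936.00 = $89.36
Total withheld: $1,487.73 + $89.36 = $1,577.09
Net pay: $8,936.00 − $1,577.09 = $7,358.91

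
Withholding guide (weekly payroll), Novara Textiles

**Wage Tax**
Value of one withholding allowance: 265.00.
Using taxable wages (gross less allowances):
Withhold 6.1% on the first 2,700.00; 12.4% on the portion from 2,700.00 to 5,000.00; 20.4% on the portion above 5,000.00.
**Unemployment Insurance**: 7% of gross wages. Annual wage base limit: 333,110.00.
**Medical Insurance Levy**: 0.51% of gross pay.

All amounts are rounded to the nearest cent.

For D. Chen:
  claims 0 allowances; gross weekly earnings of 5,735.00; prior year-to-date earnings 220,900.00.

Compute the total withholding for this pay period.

Wage Tax: taxable = 5,735.00
  449.90 + 20.4% × (5,735.00 − 5,000.00) = 449.90 + 20.4% × 735.00 = 599.84
Unemployment Insurance: 7% × 5,735.00 = 401.45
Medical Insurance Levy: 0.51% × 5,735.00 = 29.25
Total: 599.84 + 401.45 + 29.25 = 1,030.54

1,030.54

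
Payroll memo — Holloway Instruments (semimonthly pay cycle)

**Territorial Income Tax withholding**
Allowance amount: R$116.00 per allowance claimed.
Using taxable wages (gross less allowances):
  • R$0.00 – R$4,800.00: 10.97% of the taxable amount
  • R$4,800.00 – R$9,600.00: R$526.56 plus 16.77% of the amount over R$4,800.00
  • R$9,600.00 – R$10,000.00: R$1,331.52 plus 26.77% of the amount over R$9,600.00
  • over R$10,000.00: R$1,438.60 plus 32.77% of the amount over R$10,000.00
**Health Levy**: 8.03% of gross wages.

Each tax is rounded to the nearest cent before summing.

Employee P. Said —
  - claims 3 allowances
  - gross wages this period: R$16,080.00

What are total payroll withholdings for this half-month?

Territorial Income Tax: taxable = R$16,080.00 − 3×R$116.00 = R$15,732.00
  R$1,438.60 + 32.77% × (R$15,732.00 − R$10,000.00) = R$1,438.60 + 32.77% × R$5,732.00 = R$3,316.98
Health Levy: 8.03% × R$16,080.00 = R$1,291.22
Total: R$3,316.98 + R$1,291.22 = R$4,608.20

R$4,608.20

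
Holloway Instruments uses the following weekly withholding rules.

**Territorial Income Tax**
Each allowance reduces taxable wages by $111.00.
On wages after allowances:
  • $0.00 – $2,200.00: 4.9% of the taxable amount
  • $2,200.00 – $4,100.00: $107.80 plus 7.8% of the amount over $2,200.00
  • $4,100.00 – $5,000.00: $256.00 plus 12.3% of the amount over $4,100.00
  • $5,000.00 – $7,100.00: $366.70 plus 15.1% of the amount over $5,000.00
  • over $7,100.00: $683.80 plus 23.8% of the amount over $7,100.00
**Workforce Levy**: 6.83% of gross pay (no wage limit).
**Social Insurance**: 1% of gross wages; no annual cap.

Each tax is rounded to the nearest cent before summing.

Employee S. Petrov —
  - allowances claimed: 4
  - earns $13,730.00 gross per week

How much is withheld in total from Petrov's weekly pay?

$3,231.13

Territorial Income Tax: taxable = $13,730.00 − 4×$111.00 = $13,286.00
  $683.80 + 23.8% × ($13,286.00 − $7,100.00) = $683.80 + 23.8% × $6,186.00 = $2,156.07
Workforce Levy: 6.83% × $13,730.00 = $937.76
Social Insurance: 1% × $13,730.00 = $137.30
Total: $2,156.07 + $937.76 + $137.30 = $3,231.13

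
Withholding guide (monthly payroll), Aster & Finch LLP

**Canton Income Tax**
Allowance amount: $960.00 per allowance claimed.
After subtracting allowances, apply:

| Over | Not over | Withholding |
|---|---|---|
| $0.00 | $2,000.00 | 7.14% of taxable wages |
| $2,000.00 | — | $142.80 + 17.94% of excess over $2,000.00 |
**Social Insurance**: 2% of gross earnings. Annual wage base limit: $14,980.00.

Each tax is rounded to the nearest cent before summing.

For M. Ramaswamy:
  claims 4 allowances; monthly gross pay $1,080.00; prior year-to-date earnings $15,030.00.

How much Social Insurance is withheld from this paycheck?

Social Insurance: YTD $15,030.00 ≥ cap $14,980.00 → $0.00

$0.00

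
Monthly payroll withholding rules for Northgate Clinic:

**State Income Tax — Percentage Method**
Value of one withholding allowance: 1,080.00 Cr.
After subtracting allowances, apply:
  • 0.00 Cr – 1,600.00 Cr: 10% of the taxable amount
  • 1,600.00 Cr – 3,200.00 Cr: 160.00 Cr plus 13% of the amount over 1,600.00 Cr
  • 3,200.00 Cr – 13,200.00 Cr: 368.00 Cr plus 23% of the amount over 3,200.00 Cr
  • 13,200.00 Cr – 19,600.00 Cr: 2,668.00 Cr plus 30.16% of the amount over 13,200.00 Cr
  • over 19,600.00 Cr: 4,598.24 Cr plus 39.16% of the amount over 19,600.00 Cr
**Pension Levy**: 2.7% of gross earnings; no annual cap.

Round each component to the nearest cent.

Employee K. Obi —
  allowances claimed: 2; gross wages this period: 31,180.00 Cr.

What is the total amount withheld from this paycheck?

9,128.97 Cr

State Income Tax: taxable = 31,180.00 Cr − 2×1,080.00 Cr = 29,020.00 Cr
  4,598.24 Cr + 39.16% × (29,020.00 Cr − 19,600.00 Cr) = 4,598.24 Cr + 39.16% × 9,420.00 Cr = 8,287.11 Cr
Pension Levy: 2.7% × 31,180.00 Cr = 841.86 Cr
Total: 8,287.11 Cr + 841.86 Cr = 9,128.97 Cr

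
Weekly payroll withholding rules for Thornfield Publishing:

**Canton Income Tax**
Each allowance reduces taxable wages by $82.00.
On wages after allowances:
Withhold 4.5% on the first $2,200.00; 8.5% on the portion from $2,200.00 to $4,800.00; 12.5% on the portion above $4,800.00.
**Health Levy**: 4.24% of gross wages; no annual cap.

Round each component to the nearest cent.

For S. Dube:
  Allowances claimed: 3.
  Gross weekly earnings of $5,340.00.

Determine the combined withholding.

$583.17

Canton Income Tax: taxable = $5,340.00 − 3×$82.00 = $5,094.00
  $320.00 + 12.5% × ($5,094.00 − $4,800.00) = $320.00 + 12.5% × $294.00 = $356.75
Health Levy: 4.24% × $5,340.00 = $226.42
Total: $356.75 + $226.42 = $583.17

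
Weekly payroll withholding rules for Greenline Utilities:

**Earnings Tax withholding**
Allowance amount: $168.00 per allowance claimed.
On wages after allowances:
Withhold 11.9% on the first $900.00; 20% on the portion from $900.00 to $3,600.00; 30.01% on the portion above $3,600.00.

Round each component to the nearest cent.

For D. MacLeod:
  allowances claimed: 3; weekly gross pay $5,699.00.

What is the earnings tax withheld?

$1,125.76

Earnings Tax: taxable = $5,699.00 − 3×$168.00 = $5,195.00
  $647.10 + 30.01% × ($5,195.00 − $3,600.00) = $647.10 + 30.01% × $1,595.00 = $1,125.76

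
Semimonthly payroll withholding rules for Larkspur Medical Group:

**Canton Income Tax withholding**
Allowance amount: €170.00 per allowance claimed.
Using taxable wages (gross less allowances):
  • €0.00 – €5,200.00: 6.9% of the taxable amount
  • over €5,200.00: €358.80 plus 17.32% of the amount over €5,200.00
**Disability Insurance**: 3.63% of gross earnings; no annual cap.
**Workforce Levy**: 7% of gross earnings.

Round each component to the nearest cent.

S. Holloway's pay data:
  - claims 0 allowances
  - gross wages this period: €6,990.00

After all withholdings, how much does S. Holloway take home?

Canton Income Tax: taxable = €6,990.00
  €358.80 + 17.32% × (€6,990.00 − €5,200.00) = €358.80 + 17.32% × €1,790.00 = €668.83
Disability Insurance: 3.63% × €6,990.00 = €253.74
Workforce Levy: 7% × €6,990.00 = €489.30
Total withheld: €668.83 + €253.74 + €489.30 = €1,411.87
Net pay: €6,990.00 − €1,411.87 = €5,578.13

€5,578.13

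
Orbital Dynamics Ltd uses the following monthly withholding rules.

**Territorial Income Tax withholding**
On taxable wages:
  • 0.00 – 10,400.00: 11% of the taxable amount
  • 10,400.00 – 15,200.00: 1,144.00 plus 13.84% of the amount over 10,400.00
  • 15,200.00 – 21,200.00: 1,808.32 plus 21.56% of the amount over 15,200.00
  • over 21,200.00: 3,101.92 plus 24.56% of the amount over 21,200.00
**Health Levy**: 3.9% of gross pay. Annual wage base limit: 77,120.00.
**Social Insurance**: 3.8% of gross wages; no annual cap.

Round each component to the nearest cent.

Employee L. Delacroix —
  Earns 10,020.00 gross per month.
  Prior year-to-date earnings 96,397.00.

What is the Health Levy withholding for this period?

Health Levy: YTD 96,397.00 ≥ cap 77,120.00 → 0.00

0.00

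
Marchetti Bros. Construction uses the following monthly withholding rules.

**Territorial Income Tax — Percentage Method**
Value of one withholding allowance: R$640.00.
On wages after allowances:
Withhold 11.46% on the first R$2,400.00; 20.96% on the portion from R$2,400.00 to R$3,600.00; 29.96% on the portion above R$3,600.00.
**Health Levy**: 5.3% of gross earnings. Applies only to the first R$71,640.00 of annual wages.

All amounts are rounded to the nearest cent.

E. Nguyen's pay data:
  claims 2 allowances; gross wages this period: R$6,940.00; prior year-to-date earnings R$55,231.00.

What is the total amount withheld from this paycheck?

Territorial Income Tax: taxable = R$6,940.00 − 2×R$640.00 = R$5,660.00
  R$526.56 + 29.96% × (R$5,660.00 − R$3,600.00) = R$526.56 + 29.96% × R$2,060.00 = R$1,143.74
Health Levy: 5.3% × R$6,940.00 = R$367.82
Total: R$1,143.74 + R$367.82 = R$1,511.56

R$1,511.56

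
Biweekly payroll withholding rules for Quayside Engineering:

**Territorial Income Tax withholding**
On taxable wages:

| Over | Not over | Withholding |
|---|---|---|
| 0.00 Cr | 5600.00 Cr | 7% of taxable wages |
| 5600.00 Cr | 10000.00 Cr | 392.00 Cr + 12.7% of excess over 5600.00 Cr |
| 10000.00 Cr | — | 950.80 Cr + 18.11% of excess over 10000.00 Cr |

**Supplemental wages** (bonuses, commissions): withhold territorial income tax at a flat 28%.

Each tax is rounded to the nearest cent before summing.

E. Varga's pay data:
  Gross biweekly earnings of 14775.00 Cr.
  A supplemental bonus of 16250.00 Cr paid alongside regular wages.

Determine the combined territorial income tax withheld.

6365.55 Cr

Territorial Income Tax: taxable = 14775.00 Cr
  950.80 Cr + 18.11% × (14775.00 Cr − 10000.00 Cr) = 950.80 Cr + 18.11% × 4775.00 Cr = 1815.55 Cr
Supplemental (28% flat on bonus): 28% × 16250.00 Cr = 4550.00 Cr
Total territorial income tax: 1815.55 Cr + 4550.00 Cr = 6365.55 Cr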